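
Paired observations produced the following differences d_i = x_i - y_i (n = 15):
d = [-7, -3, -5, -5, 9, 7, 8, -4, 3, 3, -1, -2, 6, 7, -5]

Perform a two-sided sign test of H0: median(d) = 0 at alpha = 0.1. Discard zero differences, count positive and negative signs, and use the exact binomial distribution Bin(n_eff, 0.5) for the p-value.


Step 1: Discard zero differences. Original n = 15; n_eff = number of nonzero differences = 15.
Nonzero differences (with sign): -7, -3, -5, -5, +9, +7, +8, -4, +3, +3, -1, -2, +6, +7, -5
Step 2: Count signs: positive = 7, negative = 8.
Step 3: Under H0: P(positive) = 0.5, so the number of positives S ~ Bin(15, 0.5).
Step 4: Two-sided exact p-value = sum of Bin(15,0.5) probabilities at or below the observed probability = 1.000000.
Step 5: alpha = 0.1. fail to reject H0.

n_eff = 15, pos = 7, neg = 8, p = 1.000000, fail to reject H0.


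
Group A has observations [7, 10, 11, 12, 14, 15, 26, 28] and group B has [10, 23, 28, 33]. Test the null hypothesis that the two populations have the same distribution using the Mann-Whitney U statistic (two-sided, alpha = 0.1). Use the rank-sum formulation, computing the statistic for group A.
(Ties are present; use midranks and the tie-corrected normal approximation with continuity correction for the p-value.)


Step 1: Combine and sort all 12 observations; assign midranks.
sorted (value, group): (7,X), (10,X), (10,Y), (11,X), (12,X), (14,X), (15,X), (23,Y), (26,X), (28,X), (28,Y), (33,Y)
ranks: 7->1, 10->2.5, 10->2.5, 11->4, 12->5, 14->6, 15->7, 23->8, 26->9, 28->10.5, 28->10.5, 33->12
Step 2: Rank sum for X: R1 = 1 + 2.5 + 4 + 5 + 6 + 7 + 9 + 10.5 = 45.
Step 3: U_X = R1 - n1(n1+1)/2 = 45 - 8*9/2 = 45 - 36 = 9.
       U_Y = n1*n2 - U_X = 32 - 9 = 23.
Step 4: Ties are present, so use the tie-corrected normal approximation (with continuity correction) for the p-value.
Step 5: p-value = 0.267926; compare to alpha = 0.1. fail to reject H0.

U_X = 9, p = 0.267926, fail to reject H0 at alpha = 0.1.


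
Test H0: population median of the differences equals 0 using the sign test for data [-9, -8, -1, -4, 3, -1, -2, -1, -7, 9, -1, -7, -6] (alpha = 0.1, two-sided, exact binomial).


Step 1: Discard zero differences. Original n = 13; n_eff = number of nonzero differences = 13.
Nonzero differences (with sign): -9, -8, -1, -4, +3, -1, -2, -1, -7, +9, -1, -7, -6
Step 2: Count signs: positive = 2, negative = 11.
Step 3: Under H0: P(positive) = 0.5, so the number of positives S ~ Bin(13, 0.5).
Step 4: Two-sided exact p-value = sum of Bin(13,0.5) probabilities at or below the observed probability = 0.022461.
Step 5: alpha = 0.1. reject H0.

n_eff = 13, pos = 2, neg = 11, p = 0.022461, reject H0.


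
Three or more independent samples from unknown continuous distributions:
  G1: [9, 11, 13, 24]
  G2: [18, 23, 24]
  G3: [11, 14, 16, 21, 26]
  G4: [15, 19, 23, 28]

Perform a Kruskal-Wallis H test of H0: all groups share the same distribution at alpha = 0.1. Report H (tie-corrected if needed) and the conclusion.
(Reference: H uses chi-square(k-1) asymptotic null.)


Step 1: Combine all N = 16 observations and assign midranks.
sorted (value, group, rank): (9,G1,1), (11,G1,2.5), (11,G3,2.5), (13,G1,4), (14,G3,5), (15,G4,6), (16,G3,7), (18,G2,8), (19,G4,9), (21,G3,10), (23,G2,11.5), (23,G4,11.5), (24,G1,13.5), (24,G2,13.5), (26,G3,15), (28,G4,16)
Step 2: Sum ranks within each group.
R_1 = 21 (n_1 = 4)
R_2 = 33 (n_2 = 3)
R_3 = 39.5 (n_3 = 5)
R_4 = 42.5 (n_4 = 4)
Step 3: H = 12/(N(N+1)) * sum(R_i^2/n_i) - 3(N+1)
     = 12/(16*17) * (21^2/4 + 33^2/3 + 39.5^2/5 + 42.5^2/4) - 3*17
     = 0.044118 * 1236.86 - 51
     = 3.567463.
Step 4: Ties present; correction factor C = 1 - 18/(16^3 - 16) = 0.995588. Corrected H = 3.567463 / 0.995588 = 3.583272.
Step 5: Under H0, H ~ chi^2(3); p-value = 0.310122.
Step 6: alpha = 0.1. fail to reject H0.

H = 3.5833, df = 3, p = 0.310122, fail to reject H0.


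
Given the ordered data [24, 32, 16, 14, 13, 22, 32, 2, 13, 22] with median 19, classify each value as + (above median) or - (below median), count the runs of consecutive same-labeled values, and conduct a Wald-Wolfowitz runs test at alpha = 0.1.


Step 1: Compute median = 19; label A = above, B = below.
Labels in order: AABBBAABBA  (n_A = 5, n_B = 5)
Step 2: Count runs R = 5.
Step 3: Under H0 (random ordering), E[R] = 2*n_A*n_B/(n_A+n_B) + 1 = 2*5*5/10 + 1 = 6.0000.
        Var[R] = 2*n_A*n_B*(2*n_A*n_B - n_A - n_B) / ((n_A+n_B)^2 * (n_A+n_B-1)) = 2000/900 = 2.2222.
        SD[R] = 1.4907.
Step 4: Continuity-corrected z = (R + 0.5 - E[R]) / SD[R] = (5 + 0.5 - 6.0000) / 1.4907 = -0.3354.
Step 5: Two-sided p-value via normal approximation = 2*(1 - Phi(|z|)) = 0.737316.
Step 6: alpha = 0.1. fail to reject H0.

R = 5, z = -0.3354, p = 0.737316, fail to reject H0.


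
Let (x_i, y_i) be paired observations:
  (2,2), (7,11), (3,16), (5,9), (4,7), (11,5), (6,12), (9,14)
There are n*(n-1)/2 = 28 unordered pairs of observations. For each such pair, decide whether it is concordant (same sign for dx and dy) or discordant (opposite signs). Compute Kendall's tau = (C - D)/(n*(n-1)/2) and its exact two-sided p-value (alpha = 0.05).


Step 1: Enumerate the 28 unordered pairs (i,j) with i<j and classify each by sign(x_j-x_i) * sign(y_j-y_i).
  (1,2):dx=+5,dy=+9->C; (1,3):dx=+1,dy=+14->C; (1,4):dx=+3,dy=+7->C; (1,5):dx=+2,dy=+5->C
  (1,6):dx=+9,dy=+3->C; (1,7):dx=+4,dy=+10->C; (1,8):dx=+7,dy=+12->C; (2,3):dx=-4,dy=+5->D
  (2,4):dx=-2,dy=-2->C; (2,5):dx=-3,dy=-4->C; (2,6):dx=+4,dy=-6->D; (2,7):dx=-1,dy=+1->D
  (2,8):dx=+2,dy=+3->C; (3,4):dx=+2,dy=-7->D; (3,5):dx=+1,dy=-9->D; (3,6):dx=+8,dy=-11->D
  (3,7):dx=+3,dy=-4->D; (3,8):dx=+6,dy=-2->D; (4,5):dx=-1,dy=-2->C; (4,6):dx=+6,dy=-4->D
  (4,7):dx=+1,dy=+3->C; (4,8):dx=+4,dy=+5->C; (5,6):dx=+7,dy=-2->D; (5,7):dx=+2,dy=+5->C
  (5,8):dx=+5,dy=+7->C; (6,7):dx=-5,dy=+7->D; (6,8):dx=-2,dy=+9->D; (7,8):dx=+3,dy=+2->C
Step 2: C = 16, D = 12, total pairs = 28.
Step 3: tau = (C - D)/(n(n-1)/2) = (16 - 12)/28 = 0.142857.
Step 4: Exact two-sided p-value (enumerate n! = 40320 permutations of y under H0): p = 0.719544.
Step 5: alpha = 0.05. fail to reject H0.

tau_b = 0.1429 (C=16, D=12), p = 0.719544, fail to reject H0.


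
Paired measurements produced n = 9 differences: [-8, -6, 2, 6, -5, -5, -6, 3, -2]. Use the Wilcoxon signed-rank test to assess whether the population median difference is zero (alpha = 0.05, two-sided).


Step 1: Drop any zero differences (none here) and take |d_i|.
|d| = [8, 6, 2, 6, 5, 5, 6, 3, 2]
Step 2: Midrank |d_i| (ties get averaged ranks).
ranks: |8|->9, |6|->7, |2|->1.5, |6|->7, |5|->4.5, |5|->4.5, |6|->7, |3|->3, |2|->1.5
Step 3: Attach original signs; sum ranks with positive sign and with negative sign.
W+ = 1.5 + 7 + 3 = 11.5
W- = 9 + 7 + 4.5 + 4.5 + 7 + 1.5 = 33.5
(Check: W+ + W- = 45 should equal n(n+1)/2 = 45.)
Step 4: Test statistic W = min(W+, W-) = 11.5.
Step 5: Ties in |d|, so use the tie-corrected normal approximation.
        E[W] = n(n+1)/4 = 9*10/4 = 22.5.
        Tie groups: |d|=2 (t=2), |d|=5 (t=2), |d|=6 (t=3); sum(t^3 - t) = 36.
        Var[W] = n(n+1)(2n+1)/24 - sum(t^3-t)/48 = 1710/24 - 36/48 = 70.5.
        z = (W - E[W]) / sqrt(Var[W]) = (11.5 - 22.5) / 8.3964 = -1.3101.
        Two-sided p = 2*Phi(z) = 0.190168.
Step 6: alpha = 0.05. fail to reject H0.

W+ = 11.5, W- = 33.5, W = min = 11.5, p = 0.190168, fail to reject H0.


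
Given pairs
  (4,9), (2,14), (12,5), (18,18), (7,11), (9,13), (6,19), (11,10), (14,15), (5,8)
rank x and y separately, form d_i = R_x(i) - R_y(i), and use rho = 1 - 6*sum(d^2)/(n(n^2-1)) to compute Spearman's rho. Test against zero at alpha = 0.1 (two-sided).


Step 1: Rank x and y separately (midranks; no ties here).
rank(x): 4->2, 2->1, 12->8, 18->10, 7->5, 9->6, 6->4, 11->7, 14->9, 5->3
rank(y): 9->3, 14->7, 5->1, 18->9, 11->5, 13->6, 19->10, 10->4, 15->8, 8->2
Step 2: d_i = R_x(i) - R_y(i); compute d_i^2.
  (2-3)^2=1, (1-7)^2=36, (8-1)^2=49, (10-9)^2=1, (5-5)^2=0, (6-6)^2=0, (4-10)^2=36, (7-4)^2=9, (9-8)^2=1, (3-2)^2=1
sum(d^2) = 134.
Step 3: rho = 1 - 6*134 / (10*(10^2 - 1)) = 1 - 804/990 = 0.187879.
Step 4: Under H0, t = rho * sqrt((n-2)/(1-rho^2)) = 0.5410 ~ t(8).
Step 5: Two-sided p-value from the t-distribution with 8 df = 0.603218.
Step 6: alpha = 0.1. fail to reject H0.

rho = 0.1879, p = 0.603218, fail to reject H0 at alpha = 0.1.


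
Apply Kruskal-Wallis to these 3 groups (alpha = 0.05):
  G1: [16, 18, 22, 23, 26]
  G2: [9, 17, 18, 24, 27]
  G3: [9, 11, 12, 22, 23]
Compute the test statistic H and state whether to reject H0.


Step 1: Combine all N = 15 observations and assign midranks.
sorted (value, group, rank): (9,G2,1.5), (9,G3,1.5), (11,G3,3), (12,G3,4), (16,G1,5), (17,G2,6), (18,G1,7.5), (18,G2,7.5), (22,G1,9.5), (22,G3,9.5), (23,G1,11.5), (23,G3,11.5), (24,G2,13), (26,G1,14), (27,G2,15)
Step 2: Sum ranks within each group.
R_1 = 47.5 (n_1 = 5)
R_2 = 43 (n_2 = 5)
R_3 = 29.5 (n_3 = 5)
Step 3: H = 12/(N(N+1)) * sum(R_i^2/n_i) - 3(N+1)
     = 12/(15*16) * (47.5^2/5 + 43^2/5 + 29.5^2/5) - 3*16
     = 0.050000 * 995.1 - 48
     = 1.755000.
Step 4: Ties present; correction factor C = 1 - 24/(15^3 - 15) = 0.992857. Corrected H = 1.755000 / 0.992857 = 1.767626.
Step 5: Under H0, H ~ chi^2(2); p-value = 0.413204.
Step 6: alpha = 0.05. fail to reject H0.

H = 1.7676, df = 2, p = 0.413204, fail to reject H0.


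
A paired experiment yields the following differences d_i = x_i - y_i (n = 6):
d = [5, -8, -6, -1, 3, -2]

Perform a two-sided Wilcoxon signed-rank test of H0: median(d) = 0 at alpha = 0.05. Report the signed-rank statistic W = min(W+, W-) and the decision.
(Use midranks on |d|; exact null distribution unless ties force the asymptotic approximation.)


Step 1: Drop any zero differences (none here) and take |d_i|.
|d| = [5, 8, 6, 1, 3, 2]
Step 2: Midrank |d_i| (ties get averaged ranks).
ranks: |5|->4, |8|->6, |6|->5, |1|->1, |3|->3, |2|->2
Step 3: Attach original signs; sum ranks with positive sign and with negative sign.
W+ = 4 + 3 = 7
W- = 6 + 5 + 1 + 2 = 14
(Check: W+ + W- = 21 should equal n(n+1)/2 = 21.)
Step 4: Test statistic W = min(W+, W-) = 7.
Step 5: No ties, so the exact null distribution over the 2^6 = 64 sign assignments gives the two-sided p-value = 0.562500.
Step 6: alpha = 0.05. fail to reject H0.

W+ = 7, W- = 14, W = min = 7, p = 0.562500, fail to reject H0.


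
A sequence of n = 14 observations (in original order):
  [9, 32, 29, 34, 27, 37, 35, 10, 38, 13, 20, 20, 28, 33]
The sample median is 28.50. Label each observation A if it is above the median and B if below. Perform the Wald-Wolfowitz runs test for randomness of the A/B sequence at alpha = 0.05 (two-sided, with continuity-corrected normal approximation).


Step 1: Compute median = 28.50; label A = above, B = below.
Labels in order: BAAABAABABBBBA  (n_A = 7, n_B = 7)
Step 2: Count runs R = 8.
Step 3: Under H0 (random ordering), E[R] = 2*n_A*n_B/(n_A+n_B) + 1 = 2*7*7/14 + 1 = 8.0000.
        Var[R] = 2*n_A*n_B*(2*n_A*n_B - n_A - n_B) / ((n_A+n_B)^2 * (n_A+n_B-1)) = 8232/2548 = 3.2308.
        SD[R] = 1.7974.
Step 4: R = E[R], so z = 0 with no continuity correction.
Step 5: Two-sided p-value via normal approximation = 2*(1 - Phi(|z|)) = 1.000000.
Step 6: alpha = 0.05. fail to reject H0.

R = 8, z = 0.0000, p = 1.000000, fail to reject H0.


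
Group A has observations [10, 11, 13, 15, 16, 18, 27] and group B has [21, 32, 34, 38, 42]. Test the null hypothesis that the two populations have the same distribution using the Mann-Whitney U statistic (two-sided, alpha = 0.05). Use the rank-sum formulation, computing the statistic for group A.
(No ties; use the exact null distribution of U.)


Step 1: Combine and sort all 12 observations; assign midranks.
sorted (value, group): (10,X), (11,X), (13,X), (15,X), (16,X), (18,X), (21,Y), (27,X), (32,Y), (34,Y), (38,Y), (42,Y)
ranks: 10->1, 11->2, 13->3, 15->4, 16->5, 18->6, 21->7, 27->8, 32->9, 34->10, 38->11, 42->12
Step 2: Rank sum for X: R1 = 1 + 2 + 3 + 4 + 5 + 6 + 8 = 29.
Step 3: U_X = R1 - n1(n1+1)/2 = 29 - 7*8/2 = 29 - 28 = 1.
       U_Y = n1*n2 - U_X = 35 - 1 = 34.
Step 4: No ties, so the exact null distribution of U (based on enumerating the C(12,7) = 792 equally likely rank assignments) gives the two-sided p-value.
Step 5: p-value = 0.005051; compare to alpha = 0.05. reject H0.

U_X = 1, p = 0.005051, reject H0 at alpha = 0.05.


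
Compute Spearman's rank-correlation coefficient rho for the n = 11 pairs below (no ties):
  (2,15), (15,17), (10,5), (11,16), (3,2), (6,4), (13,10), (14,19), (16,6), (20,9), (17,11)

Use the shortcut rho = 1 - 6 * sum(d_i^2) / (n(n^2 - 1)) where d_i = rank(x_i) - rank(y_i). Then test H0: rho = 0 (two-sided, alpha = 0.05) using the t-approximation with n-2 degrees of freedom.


Step 1: Rank x and y separately (midranks; no ties here).
rank(x): 2->1, 15->8, 10->4, 11->5, 3->2, 6->3, 13->6, 14->7, 16->9, 20->11, 17->10
rank(y): 15->8, 17->10, 5->3, 16->9, 2->1, 4->2, 10->6, 19->11, 6->4, 9->5, 11->7
Step 2: d_i = R_x(i) - R_y(i); compute d_i^2.
  (1-8)^2=49, (8-10)^2=4, (4-3)^2=1, (5-9)^2=16, (2-1)^2=1, (3-2)^2=1, (6-6)^2=0, (7-11)^2=16, (9-4)^2=25, (11-5)^2=36, (10-7)^2=9
sum(d^2) = 158.
Step 3: rho = 1 - 6*158 / (11*(11^2 - 1)) = 1 - 948/1320 = 0.281818.
Step 4: Under H0, t = rho * sqrt((n-2)/(1-rho^2)) = 0.8812 ~ t(9).
Step 5: Two-sided p-value from the t-distribution with 9 df = 0.401145.
Step 6: alpha = 0.05. fail to reject H0.

rho = 0.2818, p = 0.401145, fail to reject H0 at alpha = 0.05.


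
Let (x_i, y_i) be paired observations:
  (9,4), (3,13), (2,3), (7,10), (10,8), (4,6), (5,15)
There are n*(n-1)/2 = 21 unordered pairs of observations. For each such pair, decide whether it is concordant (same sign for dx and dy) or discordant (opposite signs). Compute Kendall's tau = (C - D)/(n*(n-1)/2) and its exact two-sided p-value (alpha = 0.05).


Step 1: Enumerate the 21 unordered pairs (i,j) with i<j and classify each by sign(x_j-x_i) * sign(y_j-y_i).
  (1,2):dx=-6,dy=+9->D; (1,3):dx=-7,dy=-1->C; (1,4):dx=-2,dy=+6->D; (1,5):dx=+1,dy=+4->C
  (1,6):dx=-5,dy=+2->D; (1,7):dx=-4,dy=+11->D; (2,3):dx=-1,dy=-10->C; (2,4):dx=+4,dy=-3->D
  (2,5):dx=+7,dy=-5->D; (2,6):dx=+1,dy=-7->D; (2,7):dx=+2,dy=+2->C; (3,4):dx=+5,dy=+7->C
  (3,5):dx=+8,dy=+5->C; (3,6):dx=+2,dy=+3->C; (3,7):dx=+3,dy=+12->C; (4,5):dx=+3,dy=-2->D
  (4,6):dx=-3,dy=-4->C; (4,7):dx=-2,dy=+5->D; (5,6):dx=-6,dy=-2->C; (5,7):dx=-5,dy=+7->D
  (6,7):dx=+1,dy=+9->C
Step 2: C = 11, D = 10, total pairs = 21.
Step 3: tau = (C - D)/(n(n-1)/2) = (11 - 10)/21 = 0.047619.
Step 4: Exact two-sided p-value (enumerate n! = 5040 permutations of y under H0): p = 1.000000.
Step 5: alpha = 0.05. fail to reject H0.

tau_b = 0.0476 (C=11, D=10), p = 1.000000, fail to reject H0.


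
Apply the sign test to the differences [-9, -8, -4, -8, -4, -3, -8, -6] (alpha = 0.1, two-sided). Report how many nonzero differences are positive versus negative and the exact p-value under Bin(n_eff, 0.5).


Step 1: Discard zero differences. Original n = 8; n_eff = number of nonzero differences = 8.
Nonzero differences (with sign): -9, -8, -4, -8, -4, -3, -8, -6
Step 2: Count signs: positive = 0, negative = 8.
Step 3: Under H0: P(positive) = 0.5, so the number of positives S ~ Bin(8, 0.5).
Step 4: Two-sided exact p-value = sum of Bin(8,0.5) probabilities at or below the observed probability = 0.007812.
Step 5: alpha = 0.1. reject H0.

n_eff = 8, pos = 0, neg = 8, p = 0.007812, reject H0.


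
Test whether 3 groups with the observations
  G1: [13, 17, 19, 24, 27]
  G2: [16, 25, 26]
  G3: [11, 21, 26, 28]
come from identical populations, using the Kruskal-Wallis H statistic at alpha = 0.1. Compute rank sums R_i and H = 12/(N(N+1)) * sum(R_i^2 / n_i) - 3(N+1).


Step 1: Combine all N = 12 observations and assign midranks.
sorted (value, group, rank): (11,G3,1), (13,G1,2), (16,G2,3), (17,G1,4), (19,G1,5), (21,G3,6), (24,G1,7), (25,G2,8), (26,G2,9.5), (26,G3,9.5), (27,G1,11), (28,G3,12)
Step 2: Sum ranks within each group.
R_1 = 29 (n_1 = 5)
R_2 = 20.5 (n_2 = 3)
R_3 = 28.5 (n_3 = 4)
Step 3: H = 12/(N(N+1)) * sum(R_i^2/n_i) - 3(N+1)
     = 12/(12*13) * (29^2/5 + 20.5^2/3 + 28.5^2/4) - 3*13
     = 0.076923 * 511.346 - 39
     = 0.334295.
Step 4: Ties present; correction factor C = 1 - 6/(12^3 - 12) = 0.996503. Corrected H = 0.334295 / 0.996503 = 0.335468.
Step 5: Under H0, H ~ chi^2(2); p-value = 0.845579.
Step 6: alpha = 0.1. fail to reject H0.

H = 0.3355, df = 2, p = 0.845579, fail to reject H0.


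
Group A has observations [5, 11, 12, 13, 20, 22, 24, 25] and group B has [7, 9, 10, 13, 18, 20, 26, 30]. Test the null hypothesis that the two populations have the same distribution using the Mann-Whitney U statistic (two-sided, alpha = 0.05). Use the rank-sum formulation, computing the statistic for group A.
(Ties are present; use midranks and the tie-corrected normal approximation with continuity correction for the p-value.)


Step 1: Combine and sort all 16 observations; assign midranks.
sorted (value, group): (5,X), (7,Y), (9,Y), (10,Y), (11,X), (12,X), (13,X), (13,Y), (18,Y), (20,X), (20,Y), (22,X), (24,X), (25,X), (26,Y), (30,Y)
ranks: 5->1, 7->2, 9->3, 10->4, 11->5, 12->6, 13->7.5, 13->7.5, 18->9, 20->10.5, 20->10.5, 22->12, 24->13, 25->14, 26->15, 30->16
Step 2: Rank sum for X: R1 = 1 + 5 + 6 + 7.5 + 10.5 + 12 + 13 + 14 = 69.
Step 3: U_X = R1 - n1(n1+1)/2 = 69 - 8*9/2 = 69 - 36 = 33.
       U_Y = n1*n2 - U_X = 64 - 33 = 31.
Step 4: Ties are present, so use the tie-corrected normal approximation (with continuity correction) for the p-value.
Step 5: p-value = 0.958060; compare to alpha = 0.05. fail to reject H0.

U_X = 33, p = 0.958060, fail to reject H0 at alpha = 0.05.


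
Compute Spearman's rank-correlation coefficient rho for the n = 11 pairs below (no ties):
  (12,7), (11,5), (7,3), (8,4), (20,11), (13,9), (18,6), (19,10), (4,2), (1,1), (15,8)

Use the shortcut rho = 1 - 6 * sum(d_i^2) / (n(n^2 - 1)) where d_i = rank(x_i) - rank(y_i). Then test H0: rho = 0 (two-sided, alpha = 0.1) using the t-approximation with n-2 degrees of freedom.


Step 1: Rank x and y separately (midranks; no ties here).
rank(x): 12->6, 11->5, 7->3, 8->4, 20->11, 13->7, 18->9, 19->10, 4->2, 1->1, 15->8
rank(y): 7->7, 5->5, 3->3, 4->4, 11->11, 9->9, 6->6, 10->10, 2->2, 1->1, 8->8
Step 2: d_i = R_x(i) - R_y(i); compute d_i^2.
  (6-7)^2=1, (5-5)^2=0, (3-3)^2=0, (4-4)^2=0, (11-11)^2=0, (7-9)^2=4, (9-6)^2=9, (10-10)^2=0, (2-2)^2=0, (1-1)^2=0, (8-8)^2=0
sum(d^2) = 14.
Step 3: rho = 1 - 6*14 / (11*(11^2 - 1)) = 1 - 84/1320 = 0.936364.
Step 4: Under H0, t = rho * sqrt((n-2)/(1-rho^2)) = 8.0024 ~ t(9).
Step 5: Two-sided p-value from the t-distribution with 9 df = 0.000022.
Step 6: alpha = 0.1. reject H0.

rho = 0.9364, p = 0.000022, reject H0 at alpha = 0.1.


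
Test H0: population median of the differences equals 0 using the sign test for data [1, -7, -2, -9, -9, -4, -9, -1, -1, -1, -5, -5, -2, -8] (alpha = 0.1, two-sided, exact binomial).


Step 1: Discard zero differences. Original n = 14; n_eff = number of nonzero differences = 14.
Nonzero differences (with sign): +1, -7, -2, -9, -9, -4, -9, -1, -1, -1, -5, -5, -2, -8
Step 2: Count signs: positive = 1, negative = 13.
Step 3: Under H0: P(positive) = 0.5, so the number of positives S ~ Bin(14, 0.5).
Step 4: Two-sided exact p-value = sum of Bin(14,0.5) probabilities at or below the observed probability = 0.001831.
Step 5: alpha = 0.1. reject H0.

n_eff = 14, pos = 1, neg = 13, p = 0.001831, reject H0.


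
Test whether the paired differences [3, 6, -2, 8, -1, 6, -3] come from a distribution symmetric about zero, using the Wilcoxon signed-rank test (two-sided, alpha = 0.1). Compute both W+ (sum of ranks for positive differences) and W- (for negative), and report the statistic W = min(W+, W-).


Step 1: Drop any zero differences (none here) and take |d_i|.
|d| = [3, 6, 2, 8, 1, 6, 3]
Step 2: Midrank |d_i| (ties get averaged ranks).
ranks: |3|->3.5, |6|->5.5, |2|->2, |8|->7, |1|->1, |6|->5.5, |3|->3.5
Step 3: Attach original signs; sum ranks with positive sign and with negative sign.
W+ = 3.5 + 5.5 + 7 + 5.5 = 21.5
W- = 2 + 1 + 3.5 = 6.5
(Check: W+ + W- = 28 should equal n(n+1)/2 = 28.)
Step 4: Test statistic W = min(W+, W-) = 6.5.
Step 5: Ties in |d|, so use the tie-corrected normal approximation.
        E[W] = n(n+1)/4 = 7*8/4 = 14.
        Tie groups: |d|=3 (t=2), |d|=6 (t=2); sum(t^3 - t) = 12.
        Var[W] = n(n+1)(2n+1)/24 - sum(t^3-t)/48 = 840/24 - 12/48 = 34.75.
        z = (W - E[W]) / sqrt(Var[W]) = (6.5 - 14) / 5.8949 = -1.2723.
        Two-sided p = 2*Phi(z) = 0.203272.
Step 6: alpha = 0.1. fail to reject H0.

W+ = 21.5, W- = 6.5, W = min = 6.5, p = 0.203272, fail to reject H0.


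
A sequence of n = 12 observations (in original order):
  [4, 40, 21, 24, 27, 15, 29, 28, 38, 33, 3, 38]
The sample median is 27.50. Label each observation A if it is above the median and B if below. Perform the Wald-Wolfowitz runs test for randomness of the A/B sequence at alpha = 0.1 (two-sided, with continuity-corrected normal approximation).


Step 1: Compute median = 27.50; label A = above, B = below.
Labels in order: BABBBBAAAABA  (n_A = 6, n_B = 6)
Step 2: Count runs R = 6.
Step 3: Under H0 (random ordering), E[R] = 2*n_A*n_B/(n_A+n_B) + 1 = 2*6*6/12 + 1 = 7.0000.
        Var[R] = 2*n_A*n_B*(2*n_A*n_B - n_A - n_B) / ((n_A+n_B)^2 * (n_A+n_B-1)) = 4320/1584 = 2.7273.
        SD[R] = 1.6514.
Step 4: Continuity-corrected z = (R + 0.5 - E[R]) / SD[R] = (6 + 0.5 - 7.0000) / 1.6514 = -0.3028.
Step 5: Two-sided p-value via normal approximation = 2*(1 - Phi(|z|)) = 0.762069.
Step 6: alpha = 0.1. fail to reject H0.

R = 6, z = -0.3028, p = 0.762069, fail to reject H0.


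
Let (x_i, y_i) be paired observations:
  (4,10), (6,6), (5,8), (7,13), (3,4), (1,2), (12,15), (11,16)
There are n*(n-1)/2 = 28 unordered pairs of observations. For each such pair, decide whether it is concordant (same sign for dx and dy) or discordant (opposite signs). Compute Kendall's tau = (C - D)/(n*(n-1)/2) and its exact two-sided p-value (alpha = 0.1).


Step 1: Enumerate the 28 unordered pairs (i,j) with i<j and classify each by sign(x_j-x_i) * sign(y_j-y_i).
  (1,2):dx=+2,dy=-4->D; (1,3):dx=+1,dy=-2->D; (1,4):dx=+3,dy=+3->C; (1,5):dx=-1,dy=-6->C
  (1,6):dx=-3,dy=-8->C; (1,7):dx=+8,dy=+5->C; (1,8):dx=+7,dy=+6->C; (2,3):dx=-1,dy=+2->D
  (2,4):dx=+1,dy=+7->C; (2,5):dx=-3,dy=-2->C; (2,6):dx=-5,dy=-4->C; (2,7):dx=+6,dy=+9->C
  (2,8):dx=+5,dy=+10->C; (3,4):dx=+2,dy=+5->C; (3,5):dx=-2,dy=-4->C; (3,6):dx=-4,dy=-6->C
  (3,7):dx=+7,dy=+7->C; (3,8):dx=+6,dy=+8->C; (4,5):dx=-4,dy=-9->C; (4,6):dx=-6,dy=-11->C
  (4,7):dx=+5,dy=+2->C; (4,8):dx=+4,dy=+3->C; (5,6):dx=-2,dy=-2->C; (5,7):dx=+9,dy=+11->C
  (5,8):dx=+8,dy=+12->C; (6,7):dx=+11,dy=+13->C; (6,8):dx=+10,dy=+14->C; (7,8):dx=-1,dy=+1->D
Step 2: C = 24, D = 4, total pairs = 28.
Step 3: tau = (C - D)/(n(n-1)/2) = (24 - 4)/28 = 0.714286.
Step 4: Exact two-sided p-value (enumerate n! = 40320 permutations of y under H0): p = 0.014137.
Step 5: alpha = 0.1. reject H0.

tau_b = 0.7143 (C=24, D=4), p = 0.014137, reject H0.


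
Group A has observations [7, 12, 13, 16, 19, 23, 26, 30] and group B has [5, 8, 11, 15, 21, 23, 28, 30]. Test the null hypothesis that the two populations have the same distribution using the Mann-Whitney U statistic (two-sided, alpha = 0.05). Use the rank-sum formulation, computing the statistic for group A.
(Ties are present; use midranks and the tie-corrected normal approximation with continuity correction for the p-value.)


Step 1: Combine and sort all 16 observations; assign midranks.
sorted (value, group): (5,Y), (7,X), (8,Y), (11,Y), (12,X), (13,X), (15,Y), (16,X), (19,X), (21,Y), (23,X), (23,Y), (26,X), (28,Y), (30,X), (30,Y)
ranks: 5->1, 7->2, 8->3, 11->4, 12->5, 13->6, 15->7, 16->8, 19->9, 21->10, 23->11.5, 23->11.5, 26->13, 28->14, 30->15.5, 30->15.5
Step 2: Rank sum for X: R1 = 2 + 5 + 6 + 8 + 9 + 11.5 + 13 + 15.5 = 70.
Step 3: U_X = R1 - n1(n1+1)/2 = 70 - 8*9/2 = 70 - 36 = 34.
       U_Y = n1*n2 - U_X = 64 - 34 = 30.
Step 4: Ties are present, so use the tie-corrected normal approximation (with continuity correction) for the p-value.
Step 5: p-value = 0.874643; compare to alpha = 0.05. fail to reject H0.

U_X = 34, p = 0.874643, fail to reject H0 at alpha = 0.05.


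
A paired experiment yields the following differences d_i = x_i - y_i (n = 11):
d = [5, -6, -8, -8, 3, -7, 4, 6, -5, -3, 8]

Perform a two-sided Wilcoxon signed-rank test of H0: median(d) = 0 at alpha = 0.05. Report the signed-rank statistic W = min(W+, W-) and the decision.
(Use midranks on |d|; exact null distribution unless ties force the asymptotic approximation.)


Step 1: Drop any zero differences (none here) and take |d_i|.
|d| = [5, 6, 8, 8, 3, 7, 4, 6, 5, 3, 8]
Step 2: Midrank |d_i| (ties get averaged ranks).
ranks: |5|->4.5, |6|->6.5, |8|->10, |8|->10, |3|->1.5, |7|->8, |4|->3, |6|->6.5, |5|->4.5, |3|->1.5, |8|->10
Step 3: Attach original signs; sum ranks with positive sign and with negative sign.
W+ = 4.5 + 1.5 + 3 + 6.5 + 10 = 25.5
W- = 6.5 + 10 + 10 + 8 + 4.5 + 1.5 = 40.5
(Check: W+ + W- = 66 should equal n(n+1)/2 = 66.)
Step 4: Test statistic W = min(W+, W-) = 25.5.
Step 5: Ties in |d|, so use the tie-corrected normal approximation.
        E[W] = n(n+1)/4 = 11*12/4 = 33.
        Tie groups: |d|=3 (t=2), |d|=5 (t=2), |d|=6 (t=2), |d|=8 (t=3); sum(t^3 - t) = 42.
        Var[W] = n(n+1)(2n+1)/24 - sum(t^3-t)/48 = 3036/24 - 42/48 = 125.625.
        z = (W - E[W]) / sqrt(Var[W]) = (25.5 - 33) / 11.2083 = -0.6691.
        Two-sided p = 2*Phi(z) = 0.503400.
Step 6: alpha = 0.05. fail to reject H0.

W+ = 25.5, W- = 40.5, W = min = 25.5, p = 0.503400, fail to reject H0.


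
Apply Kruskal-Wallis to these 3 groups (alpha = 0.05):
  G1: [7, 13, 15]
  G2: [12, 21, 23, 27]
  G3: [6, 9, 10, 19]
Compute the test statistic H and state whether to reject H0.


Step 1: Combine all N = 11 observations and assign midranks.
sorted (value, group, rank): (6,G3,1), (7,G1,2), (9,G3,3), (10,G3,4), (12,G2,5), (13,G1,6), (15,G1,7), (19,G3,8), (21,G2,9), (23,G2,10), (27,G2,11)
Step 2: Sum ranks within each group.
R_1 = 15 (n_1 = 3)
R_2 = 35 (n_2 = 4)
R_3 = 16 (n_3 = 4)
Step 3: H = 12/(N(N+1)) * sum(R_i^2/n_i) - 3(N+1)
     = 12/(11*12) * (15^2/3 + 35^2/4 + 16^2/4) - 3*12
     = 0.090909 * 445.25 - 36
     = 4.477273.
Step 4: No ties, so H is used without correction.
Step 5: Under H0, H ~ chi^2(2); p-value = 0.106604.
Step 6: alpha = 0.05. fail to reject H0.

H = 4.4773, df = 2, p = 0.106604, fail to reject H0.


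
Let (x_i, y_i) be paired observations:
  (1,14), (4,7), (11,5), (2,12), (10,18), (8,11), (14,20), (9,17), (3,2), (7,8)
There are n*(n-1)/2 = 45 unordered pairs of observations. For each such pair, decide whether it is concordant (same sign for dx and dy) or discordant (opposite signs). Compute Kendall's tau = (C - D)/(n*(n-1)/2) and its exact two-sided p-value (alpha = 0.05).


Step 1: Enumerate the 45 unordered pairs (i,j) with i<j and classify each by sign(x_j-x_i) * sign(y_j-y_i).
  (1,2):dx=+3,dy=-7->D; (1,3):dx=+10,dy=-9->D; (1,4):dx=+1,dy=-2->D; (1,5):dx=+9,dy=+4->C
  (1,6):dx=+7,dy=-3->D; (1,7):dx=+13,dy=+6->C; (1,8):dx=+8,dy=+3->C; (1,9):dx=+2,dy=-12->D
  (1,10):dx=+6,dy=-6->D; (2,3):dx=+7,dy=-2->D; (2,4):dx=-2,dy=+5->D; (2,5):dx=+6,dy=+11->C
  (2,6):dx=+4,dy=+4->C; (2,7):dx=+10,dy=+13->C; (2,8):dx=+5,dy=+10->C; (2,9):dx=-1,dy=-5->C
  (2,10):dx=+3,dy=+1->C; (3,4):dx=-9,dy=+7->D; (3,5):dx=-1,dy=+13->D; (3,6):dx=-3,dy=+6->D
  (3,7):dx=+3,dy=+15->C; (3,8):dx=-2,dy=+12->D; (3,9):dx=-8,dy=-3->C; (3,10):dx=-4,dy=+3->D
  (4,5):dx=+8,dy=+6->C; (4,6):dx=+6,dy=-1->D; (4,7):dx=+12,dy=+8->C; (4,8):dx=+7,dy=+5->C
  (4,9):dx=+1,dy=-10->D; (4,10):dx=+5,dy=-4->D; (5,6):dx=-2,dy=-7->C; (5,7):dx=+4,dy=+2->C
  (5,8):dx=-1,dy=-1->C; (5,9):dx=-7,dy=-16->C; (5,10):dx=-3,dy=-10->C; (6,7):dx=+6,dy=+9->C
  (6,8):dx=+1,dy=+6->C; (6,9):dx=-5,dy=-9->C; (6,10):dx=-1,dy=-3->C; (7,8):dx=-5,dy=-3->C
  (7,9):dx=-11,dy=-18->C; (7,10):dx=-7,dy=-12->C; (8,9):dx=-6,dy=-15->C; (8,10):dx=-2,dy=-9->C
  (9,10):dx=+4,dy=+6->C
Step 2: C = 29, D = 16, total pairs = 45.
Step 3: tau = (C - D)/(n(n-1)/2) = (29 - 16)/45 = 0.288889.
Step 4: Exact two-sided p-value (enumerate n! = 3628800 permutations of y under H0): p = 0.291248.
Step 5: alpha = 0.05. fail to reject H0.

tau_b = 0.2889 (C=29, D=16), p = 0.291248, fail to reject H0.


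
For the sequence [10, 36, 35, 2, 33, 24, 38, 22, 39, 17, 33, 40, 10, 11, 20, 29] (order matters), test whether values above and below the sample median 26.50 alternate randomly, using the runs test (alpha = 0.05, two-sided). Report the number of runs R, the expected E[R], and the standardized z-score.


Step 1: Compute median = 26.50; label A = above, B = below.
Labels in order: BAABABABABAABBBA  (n_A = 8, n_B = 8)
Step 2: Count runs R = 12.
Step 3: Under H0 (random ordering), E[R] = 2*n_A*n_B/(n_A+n_B) + 1 = 2*8*8/16 + 1 = 9.0000.
        Var[R] = 2*n_A*n_B*(2*n_A*n_B - n_A - n_B) / ((n_A+n_B)^2 * (n_A+n_B-1)) = 14336/3840 = 3.7333.
        SD[R] = 1.9322.
Step 4: Continuity-corrected z = (R - 0.5 - E[R]) / SD[R] = (12 - 0.5 - 9.0000) / 1.9322 = 1.2939.
Step 5: Two-sided p-value via normal approximation = 2*(1 - Phi(|z|)) = 0.195709.
Step 6: alpha = 0.05. fail to reject H0.

R = 12, z = 1.2939, p = 0.195709, fail to reject H0.


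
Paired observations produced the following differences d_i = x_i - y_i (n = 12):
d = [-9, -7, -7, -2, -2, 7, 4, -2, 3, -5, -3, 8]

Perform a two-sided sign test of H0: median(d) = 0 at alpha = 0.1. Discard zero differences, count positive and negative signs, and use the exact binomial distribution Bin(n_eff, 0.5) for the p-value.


Step 1: Discard zero differences. Original n = 12; n_eff = number of nonzero differences = 12.
Nonzero differences (with sign): -9, -7, -7, -2, -2, +7, +4, -2, +3, -5, -3, +8
Step 2: Count signs: positive = 4, negative = 8.
Step 3: Under H0: P(positive) = 0.5, so the number of positives S ~ Bin(12, 0.5).
Step 4: Two-sided exact p-value = sum of Bin(12,0.5) probabilities at or below the observed probability = 0.387695.
Step 5: alpha = 0.1. fail to reject H0.

n_eff = 12, pos = 4, neg = 8, p = 0.387695, fail to reject H0.


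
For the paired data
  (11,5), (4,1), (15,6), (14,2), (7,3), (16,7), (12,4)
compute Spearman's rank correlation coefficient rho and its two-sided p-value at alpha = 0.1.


Step 1: Rank x and y separately (midranks; no ties here).
rank(x): 11->3, 4->1, 15->6, 14->5, 7->2, 16->7, 12->4
rank(y): 5->5, 1->1, 6->6, 2->2, 3->3, 7->7, 4->4
Step 2: d_i = R_x(i) - R_y(i); compute d_i^2.
  (3-5)^2=4, (1-1)^2=0, (6-6)^2=0, (5-2)^2=9, (2-3)^2=1, (7-7)^2=0, (4-4)^2=0
sum(d^2) = 14.
Step 3: rho = 1 - 6*14 / (7*(7^2 - 1)) = 1 - 84/336 = 0.750000.
Step 4: Under H0, t = rho * sqrt((n-2)/(1-rho^2)) = 2.5355 ~ t(5).
Step 5: Two-sided p-value from the t-distribution with 5 df = 0.052181.
Step 6: alpha = 0.1. reject H0.

rho = 0.7500, p = 0.052181, reject H0 at alpha = 0.1.


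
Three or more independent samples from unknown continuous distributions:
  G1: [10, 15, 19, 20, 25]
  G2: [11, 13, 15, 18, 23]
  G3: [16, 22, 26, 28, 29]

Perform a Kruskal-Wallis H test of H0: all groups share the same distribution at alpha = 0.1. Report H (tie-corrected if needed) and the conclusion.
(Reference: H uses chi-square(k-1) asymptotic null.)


Step 1: Combine all N = 15 observations and assign midranks.
sorted (value, group, rank): (10,G1,1), (11,G2,2), (13,G2,3), (15,G1,4.5), (15,G2,4.5), (16,G3,6), (18,G2,7), (19,G1,8), (20,G1,9), (22,G3,10), (23,G2,11), (25,G1,12), (26,G3,13), (28,G3,14), (29,G3,15)
Step 2: Sum ranks within each group.
R_1 = 34.5 (n_1 = 5)
R_2 = 27.5 (n_2 = 5)
R_3 = 58 (n_3 = 5)
Step 3: H = 12/(N(N+1)) * sum(R_i^2/n_i) - 3(N+1)
     = 12/(15*16) * (34.5^2/5 + 27.5^2/5 + 58^2/5) - 3*16
     = 0.050000 * 1062.1 - 48
     = 5.105000.
Step 4: Ties present; correction factor C = 1 - 6/(15^3 - 15) = 0.998214. Corrected H = 5.105000 / 0.998214 = 5.114132.
Step 5: Under H0, H ~ chi^2(2); p-value = 0.077532.
Step 6: alpha = 0.1. reject H0.

H = 5.1141, df = 2, p = 0.077532, reject H0.


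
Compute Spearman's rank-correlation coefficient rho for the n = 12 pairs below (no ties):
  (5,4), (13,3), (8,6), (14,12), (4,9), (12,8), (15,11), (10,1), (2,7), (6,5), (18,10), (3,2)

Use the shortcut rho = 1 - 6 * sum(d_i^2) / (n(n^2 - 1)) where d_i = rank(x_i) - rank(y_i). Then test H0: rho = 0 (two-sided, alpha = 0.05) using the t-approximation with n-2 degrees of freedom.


Step 1: Rank x and y separately (midranks; no ties here).
rank(x): 5->4, 13->9, 8->6, 14->10, 4->3, 12->8, 15->11, 10->7, 2->1, 6->5, 18->12, 3->2
rank(y): 4->4, 3->3, 6->6, 12->12, 9->9, 8->8, 11->11, 1->1, 7->7, 5->5, 10->10, 2->2
Step 2: d_i = R_x(i) - R_y(i); compute d_i^2.
  (4-4)^2=0, (9-3)^2=36, (6-6)^2=0, (10-12)^2=4, (3-9)^2=36, (8-8)^2=0, (11-11)^2=0, (7-1)^2=36, (1-7)^2=36, (5-5)^2=0, (12-10)^2=4, (2-2)^2=0
sum(d^2) = 152.
Step 3: rho = 1 - 6*152 / (12*(12^2 - 1)) = 1 - 912/1716 = 0.468531.
Step 4: Under H0, t = rho * sqrt((n-2)/(1-rho^2)) = 1.6771 ~ t(10).
Step 5: Two-sided p-value from the t-distribution with 10 df = 0.124455.
Step 6: alpha = 0.05. fail to reject H0.

rho = 0.4685, p = 0.124455, fail to reject H0 at alpha = 0.05.


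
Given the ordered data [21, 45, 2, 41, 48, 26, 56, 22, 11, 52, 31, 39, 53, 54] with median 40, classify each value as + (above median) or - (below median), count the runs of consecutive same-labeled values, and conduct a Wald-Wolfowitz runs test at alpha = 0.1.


Step 1: Compute median = 40; label A = above, B = below.
Labels in order: BABAABABBABBAA  (n_A = 7, n_B = 7)
Step 2: Count runs R = 10.
Step 3: Under H0 (random ordering), E[R] = 2*n_A*n_B/(n_A+n_B) + 1 = 2*7*7/14 + 1 = 8.0000.
        Var[R] = 2*n_A*n_B*(2*n_A*n_B - n_A - n_B) / ((n_A+n_B)^2 * (n_A+n_B-1)) = 8232/2548 = 3.2308.
        SD[R] = 1.7974.
Step 4: Continuity-corrected z = (R - 0.5 - E[R]) / SD[R] = (10 - 0.5 - 8.0000) / 1.7974 = 0.8345.
Step 5: Two-sided p-value via normal approximation = 2*(1 - Phi(|z|)) = 0.403986.
Step 6: alpha = 0.1. fail to reject H0.

R = 10, z = 0.8345, p = 0.403986, fail to reject H0.


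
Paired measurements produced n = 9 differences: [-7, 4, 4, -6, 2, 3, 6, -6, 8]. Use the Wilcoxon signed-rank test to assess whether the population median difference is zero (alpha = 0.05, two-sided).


Step 1: Drop any zero differences (none here) and take |d_i|.
|d| = [7, 4, 4, 6, 2, 3, 6, 6, 8]
Step 2: Midrank |d_i| (ties get averaged ranks).
ranks: |7|->8, |4|->3.5, |4|->3.5, |6|->6, |2|->1, |3|->2, |6|->6, |6|->6, |8|->9
Step 3: Attach original signs; sum ranks with positive sign and with negative sign.
W+ = 3.5 + 3.5 + 1 + 2 + 6 + 9 = 25
W- = 8 + 6 + 6 = 20
(Check: W+ + W- = 45 should equal n(n+1)/2 = 45.)
Step 4: Test statistic W = min(W+, W-) = 20.
Step 5: Ties in |d|, so use the tie-corrected normal approximation.
        E[W] = n(n+1)/4 = 9*10/4 = 22.5.
        Tie groups: |d|=4 (t=2), |d|=6 (t=3); sum(t^3 - t) = 30.
        Var[W] = n(n+1)(2n+1)/24 - sum(t^3-t)/48 = 1710/24 - 30/48 = 70.625.
        z = (W - E[W]) / sqrt(Var[W]) = (20 - 22.5) / 8.4039 = -0.2975.
        Two-sided p = 2*Phi(z) = 0.766099.
Step 6: alpha = 0.05. fail to reject H0.

W+ = 25, W- = 20, W = min = 20, p = 0.766099, fail to reject H0.


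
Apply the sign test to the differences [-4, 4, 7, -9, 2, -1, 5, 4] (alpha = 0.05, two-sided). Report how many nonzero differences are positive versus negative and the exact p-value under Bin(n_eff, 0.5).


Step 1: Discard zero differences. Original n = 8; n_eff = number of nonzero differences = 8.
Nonzero differences (with sign): -4, +4, +7, -9, +2, -1, +5, +4
Step 2: Count signs: positive = 5, negative = 3.
Step 3: Under H0: P(positive) = 0.5, so the number of positives S ~ Bin(8, 0.5).
Step 4: Two-sided exact p-value = sum of Bin(8,0.5) probabilities at or below the observed probability = 0.726562.
Step 5: alpha = 0.05. fail to reject H0.

n_eff = 8, pos = 5, neg = 3, p = 0.726562, fail to reject H0.


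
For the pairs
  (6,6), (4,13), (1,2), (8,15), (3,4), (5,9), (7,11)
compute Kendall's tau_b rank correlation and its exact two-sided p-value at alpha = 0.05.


Step 1: Enumerate the 21 unordered pairs (i,j) with i<j and classify each by sign(x_j-x_i) * sign(y_j-y_i).
  (1,2):dx=-2,dy=+7->D; (1,3):dx=-5,dy=-4->C; (1,4):dx=+2,dy=+9->C; (1,5):dx=-3,dy=-2->C
  (1,6):dx=-1,dy=+3->D; (1,7):dx=+1,dy=+5->C; (2,3):dx=-3,dy=-11->C; (2,4):dx=+4,dy=+2->C
  (2,5):dx=-1,dy=-9->C; (2,6):dx=+1,dy=-4->D; (2,7):dx=+3,dy=-2->D; (3,4):dx=+7,dy=+13->C
  (3,5):dx=+2,dy=+2->C; (3,6):dx=+4,dy=+7->C; (3,7):dx=+6,dy=+9->C; (4,5):dx=-5,dy=-11->C
  (4,6):dx=-3,dy=-6->C; (4,7):dx=-1,dy=-4->C; (5,6):dx=+2,dy=+5->C; (5,7):dx=+4,dy=+7->C
  (6,7):dx=+2,dy=+2->C
Step 2: C = 17, D = 4, total pairs = 21.
Step 3: tau = (C - D)/(n(n-1)/2) = (17 - 4)/21 = 0.619048.
Step 4: Exact two-sided p-value (enumerate n! = 5040 permutations of y under H0): p = 0.069048.
Step 5: alpha = 0.05. fail to reject H0.

tau_b = 0.6190 (C=17, D=4), p = 0.069048, fail to reject H0.


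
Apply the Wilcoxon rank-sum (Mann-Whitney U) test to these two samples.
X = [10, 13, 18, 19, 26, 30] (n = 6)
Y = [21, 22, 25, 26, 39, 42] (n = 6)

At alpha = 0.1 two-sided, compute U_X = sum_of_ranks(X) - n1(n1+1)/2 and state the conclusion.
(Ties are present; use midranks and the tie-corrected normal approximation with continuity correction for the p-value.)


Step 1: Combine and sort all 12 observations; assign midranks.
sorted (value, group): (10,X), (13,X), (18,X), (19,X), (21,Y), (22,Y), (25,Y), (26,X), (26,Y), (30,X), (39,Y), (42,Y)
ranks: 10->1, 13->2, 18->3, 19->4, 21->5, 22->6, 25->7, 26->8.5, 26->8.5, 30->10, 39->11, 42->12
Step 2: Rank sum for X: R1 = 1 + 2 + 3 + 4 + 8.5 + 10 = 28.5.
Step 3: U_X = R1 - n1(n1+1)/2 = 28.5 - 6*7/2 = 28.5 - 21 = 7.5.
       U_Y = n1*n2 - U_X = 36 - 7.5 = 28.5.
Step 4: Ties are present, so use the tie-corrected normal approximation (with continuity correction) for the p-value.
Step 5: p-value = 0.108695; compare to alpha = 0.1. fail to reject H0.

U_X = 7.5, p = 0.108695, fail to reject H0 at alpha = 0.1.


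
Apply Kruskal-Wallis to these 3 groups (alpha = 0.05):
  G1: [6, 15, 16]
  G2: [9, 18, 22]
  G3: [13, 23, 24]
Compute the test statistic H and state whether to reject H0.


Step 1: Combine all N = 9 observations and assign midranks.
sorted (value, group, rank): (6,G1,1), (9,G2,2), (13,G3,3), (15,G1,4), (16,G1,5), (18,G2,6), (22,G2,7), (23,G3,8), (24,G3,9)
Step 2: Sum ranks within each group.
R_1 = 10 (n_1 = 3)
R_2 = 15 (n_2 = 3)
R_3 = 20 (n_3 = 3)
Step 3: H = 12/(N(N+1)) * sum(R_i^2/n_i) - 3(N+1)
     = 12/(9*10) * (10^2/3 + 15^2/3 + 20^2/3) - 3*10
     = 0.133333 * 241.667 - 30
     = 2.222222.
Step 4: No ties, so H is used without correction.
Step 5: Under H0, H ~ chi^2(2); p-value = 0.329193.
Step 6: alpha = 0.05. fail to reject H0.

H = 2.2222, df = 2, p = 0.329193, fail to reject H0.


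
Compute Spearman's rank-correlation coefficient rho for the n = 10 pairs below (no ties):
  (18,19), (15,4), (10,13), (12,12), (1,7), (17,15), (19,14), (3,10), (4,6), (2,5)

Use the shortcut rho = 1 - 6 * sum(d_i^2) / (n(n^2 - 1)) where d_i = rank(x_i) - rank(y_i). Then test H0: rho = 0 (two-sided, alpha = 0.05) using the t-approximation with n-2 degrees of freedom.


Step 1: Rank x and y separately (midranks; no ties here).
rank(x): 18->9, 15->7, 10->5, 12->6, 1->1, 17->8, 19->10, 3->3, 4->4, 2->2
rank(y): 19->10, 4->1, 13->7, 12->6, 7->4, 15->9, 14->8, 10->5, 6->3, 5->2
Step 2: d_i = R_x(i) - R_y(i); compute d_i^2.
  (9-10)^2=1, (7-1)^2=36, (5-7)^2=4, (6-6)^2=0, (1-4)^2=9, (8-9)^2=1, (10-8)^2=4, (3-5)^2=4, (4-3)^2=1, (2-2)^2=0
sum(d^2) = 60.
Step 3: rho = 1 - 6*60 / (10*(10^2 - 1)) = 1 - 360/990 = 0.636364.
Step 4: Under H0, t = rho * sqrt((n-2)/(1-rho^2)) = 2.3333 ~ t(8).
Step 5: Two-sided p-value from the t-distribution with 8 df = 0.047912.
Step 6: alpha = 0.05. reject H0.

rho = 0.6364, p = 0.047912, reject H0 at alpha = 0.05.


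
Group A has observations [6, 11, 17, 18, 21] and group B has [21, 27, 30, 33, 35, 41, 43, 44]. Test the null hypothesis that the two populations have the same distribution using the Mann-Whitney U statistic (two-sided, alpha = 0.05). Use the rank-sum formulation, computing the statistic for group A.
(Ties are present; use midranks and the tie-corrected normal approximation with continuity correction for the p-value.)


Step 1: Combine and sort all 13 observations; assign midranks.
sorted (value, group): (6,X), (11,X), (17,X), (18,X), (21,X), (21,Y), (27,Y), (30,Y), (33,Y), (35,Y), (41,Y), (43,Y), (44,Y)
ranks: 6->1, 11->2, 17->3, 18->4, 21->5.5, 21->5.5, 27->7, 30->8, 33->9, 35->10, 41->11, 43->12, 44->13
Step 2: Rank sum for X: R1 = 1 + 2 + 3 + 4 + 5.5 = 15.5.
Step 3: U_X = R1 - n1(n1+1)/2 = 15.5 - 5*6/2 = 15.5 - 15 = 0.5.
       U_Y = n1*n2 - U_X = 40 - 0.5 = 39.5.
Step 4: Ties are present, so use the tie-corrected normal approximation (with continuity correction) for the p-value.
Step 5: p-value = 0.005350; compare to alpha = 0.05. reject H0.

U_X = 0.5, p = 0.005350, reject H0 at alpha = 0.05.
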